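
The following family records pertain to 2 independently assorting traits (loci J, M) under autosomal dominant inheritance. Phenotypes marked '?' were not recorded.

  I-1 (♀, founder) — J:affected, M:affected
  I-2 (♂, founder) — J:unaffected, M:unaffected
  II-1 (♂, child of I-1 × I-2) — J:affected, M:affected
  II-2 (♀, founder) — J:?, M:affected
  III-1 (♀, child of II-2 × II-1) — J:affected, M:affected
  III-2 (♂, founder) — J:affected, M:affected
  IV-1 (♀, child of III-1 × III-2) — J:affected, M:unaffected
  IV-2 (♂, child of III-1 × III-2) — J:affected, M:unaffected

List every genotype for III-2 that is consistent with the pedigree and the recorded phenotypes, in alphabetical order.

J/I-1 aff ·: Jj|JJ
J/I-2 un ·: jj
J/II-1 aff I-1×I-2: Jj
J/II-2 ? ·: jj|Jj|JJ
J/III-1 aff II-2×II-1: Jj|JJ
J/III-2 aff ·: Jj|JJ
J/IV-1 aff III-1×III-2: Jj|JJ
J/IV-2 aff III-1×III-2: Jj|JJ
⇒ J over [I-1,I-2,II-1,II-2,III-1,III-2,IV-1,IV-2]: 68 consistent
M/I-1 aff ·: Mm|MM
M/I-2 un ·: mm
M/II-1 aff I-1×I-2: Mm
M/II-2 aff ·: Mm|MM
M/III-1 aff II-2×II-1: Mm
M/III-2 aff ·: Mm
M/IV-1 un III-1×III-2: mm
M/IV-2 un III-1×III-2: mm
⇒ M over [I-1,I-2,II-1,II-2,III-1,III-2,IV-1,IV-2]: 4 consistent

III-2 ∈ {JJ Mm, Jj Mm}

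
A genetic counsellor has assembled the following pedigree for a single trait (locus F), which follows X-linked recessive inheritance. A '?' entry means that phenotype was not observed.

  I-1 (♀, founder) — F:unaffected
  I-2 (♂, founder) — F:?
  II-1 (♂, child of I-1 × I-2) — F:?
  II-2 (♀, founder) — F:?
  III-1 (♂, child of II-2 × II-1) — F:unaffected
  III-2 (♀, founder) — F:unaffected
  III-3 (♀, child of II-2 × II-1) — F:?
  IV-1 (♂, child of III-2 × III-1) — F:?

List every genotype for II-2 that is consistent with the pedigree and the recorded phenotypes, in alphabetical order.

II-2 ∈ {X^FX^F, X^FX^f}

F/I-1 un ·: X^FX^F|X^FX^f
F/I-2 ? ·: X^FY|X^fY
F/II-1 ? I-1×I-2: X^FY|X^fY
F/II-2 ? ·: X^FX^F|X^FX^f
F/III-1 un II-2×II-1: X^FY
F/III-2 un ·: X^FX^F|X^FX^f
F/III-3 ? II-2×II-1: X^FX^F|X^FX^f|X^fX^f
F/IV-1 ? III-2×III-1: X^FY|X^fY
⇒ F over [I-1,I-2,II-1,II-2,III-1,III-2,III-3,IV-1]: 54 consistent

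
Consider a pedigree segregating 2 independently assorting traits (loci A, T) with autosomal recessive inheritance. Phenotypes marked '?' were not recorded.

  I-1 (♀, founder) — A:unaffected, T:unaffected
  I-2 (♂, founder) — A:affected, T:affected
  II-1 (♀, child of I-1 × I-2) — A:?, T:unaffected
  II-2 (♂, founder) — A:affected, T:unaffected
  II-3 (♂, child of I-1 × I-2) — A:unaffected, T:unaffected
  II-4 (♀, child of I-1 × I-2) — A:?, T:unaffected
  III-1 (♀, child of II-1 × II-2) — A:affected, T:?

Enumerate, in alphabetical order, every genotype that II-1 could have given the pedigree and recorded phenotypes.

II-1 ∈ {Aa Tt, aa Tt}

A/I-1 un ·: AA|Aa
A/I-2 aff ·: aa
A/II-1 ? I-1×I-2: Aa|aa
A/II-2 aff ·: aa
A/II-3 un I-1×I-2: Aa
A/II-4 ? I-1×I-2: Aa|aa
A/III-1 aff II-1×II-2: aa
⇒ A over [I-1,I-2,II-1,II-2,II-3,II-4,III-1]: 5 consistent
T/I-1 un ·: TT|Tt
T/I-2 aff ·: tt
T/II-1 un I-1×I-2: Tt
T/II-2 un ·: TT|Tt
T/II-3 un I-1×I-2: Tt
T/II-4 un I-1×I-2: Tt
T/III-1 ? II-1×II-2: TT|Tt|tt
⇒ T over [I-1,I-2,II-1,II-2,II-3,II-4,III-1]: 10 consistent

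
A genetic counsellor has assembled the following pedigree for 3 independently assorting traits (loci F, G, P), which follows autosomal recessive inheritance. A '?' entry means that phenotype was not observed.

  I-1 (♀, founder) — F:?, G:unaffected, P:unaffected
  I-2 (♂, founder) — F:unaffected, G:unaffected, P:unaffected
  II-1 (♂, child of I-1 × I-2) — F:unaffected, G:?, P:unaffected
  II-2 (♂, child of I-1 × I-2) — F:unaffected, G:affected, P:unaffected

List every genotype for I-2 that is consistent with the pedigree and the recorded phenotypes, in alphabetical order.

I-2 ∈ {FF Gg PP, FF Gg Pp, Ff Gg PP, Ff Gg Pp}

F/I-1 ? ·: FF|Ff|ff
F/I-2 un ·: FF|Ff
F/II-1 un I-1×I-2: FF|Ff
F/II-2 un I-1×I-2: FF|Ff
⇒ F over [I-1,I-2,II-1,II-2]: 15 consistent
G/I-1 un ·: Gg
G/I-2 un ·: Gg
G/II-1 ? I-1×I-2: GG|Gg|gg
G/II-2 aff I-1×I-2: gg
⇒ G over [I-1,I-2,II-1,II-2]: 3 consistent
P/I-1 un ·: PP|Pp
P/I-2 un ·: PP|Pp
P/II-1 un I-1×I-2: PP|Pp
P/II-2 un I-1×I-2: PP|Pp
⇒ P over [I-1,I-2,II-1,II-2]: 13 consistent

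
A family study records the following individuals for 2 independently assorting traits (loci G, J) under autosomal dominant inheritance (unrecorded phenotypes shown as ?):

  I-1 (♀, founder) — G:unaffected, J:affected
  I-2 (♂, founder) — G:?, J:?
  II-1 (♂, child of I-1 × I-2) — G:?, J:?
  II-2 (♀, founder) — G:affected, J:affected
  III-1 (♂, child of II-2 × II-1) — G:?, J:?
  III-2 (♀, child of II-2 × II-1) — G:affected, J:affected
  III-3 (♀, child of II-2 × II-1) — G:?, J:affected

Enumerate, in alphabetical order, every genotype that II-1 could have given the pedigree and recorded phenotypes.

II-1 ∈ {Gg JJ, Gg Jj, Gg jj, gg JJ, gg Jj, gg jj}

G/I-1 un ·: gg
G/I-2 ? ·: gg|Gg|GG
G/II-1 ? I-1×I-2: gg|Gg
G/II-2 aff ·: Gg|GG
G/III-1 ? II-2×II-1: gg|Gg|GG
G/III-2 aff II-2×II-1: Gg|GG
G/III-3 ? II-2×II-1: gg|Gg|GG
⇒ G over [I-1,I-2,II-1,II-2,III-1,III-2,III-3]: 62 consistent
J/I-1 aff ·: Jj|JJ
J/I-2 ? ·: jj|Jj|JJ
J/II-1 ? I-1×I-2: jj|Jj|JJ
J/II-2 aff ·: Jj|JJ
J/III-1 ? II-2×II-1: jj|Jj|JJ
J/III-2 aff II-2×II-1: Jj|JJ
J/III-3 aff II-2×II-1: Jj|JJ
⇒ J over [I-1,I-2,II-1,II-2,III-1,III-2,III-3]: 142 consistent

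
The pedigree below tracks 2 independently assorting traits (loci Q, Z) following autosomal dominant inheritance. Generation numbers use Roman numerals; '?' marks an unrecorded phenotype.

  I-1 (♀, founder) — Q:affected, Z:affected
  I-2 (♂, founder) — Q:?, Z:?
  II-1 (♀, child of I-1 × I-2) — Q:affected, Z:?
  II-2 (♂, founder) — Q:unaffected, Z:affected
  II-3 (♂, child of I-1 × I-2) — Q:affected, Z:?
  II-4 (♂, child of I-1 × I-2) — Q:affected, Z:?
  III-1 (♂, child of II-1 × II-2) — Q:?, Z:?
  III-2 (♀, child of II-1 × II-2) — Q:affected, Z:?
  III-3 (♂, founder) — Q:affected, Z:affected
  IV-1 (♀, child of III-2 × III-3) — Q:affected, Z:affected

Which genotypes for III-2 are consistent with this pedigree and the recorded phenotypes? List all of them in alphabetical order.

III-2 ∈ {Qq ZZ, Qq Zz, Qq zz}

Q/I-1 aff ·: Qq|QQ
Q/I-2 ? ·: qq|Qq|QQ
Q/II-1 aff I-1×I-2: Qq|QQ
Q/II-2 un ·: qq
Q/II-3 aff I-1×I-2: Qq|QQ
Q/II-4 aff I-1×I-2: Qq|QQ
Q/III-1 ? II-1×II-2: qq|Qq
Q/III-2 aff II-1×II-2: Qq
Q/III-3 aff ·: Qq|QQ
Q/IV-1 aff III-2×III-3: Qq|QQ
⇒ Q over [I-1,I-2,II-1,II-2,II-3,II-4,III-1,III-2,III-3,IV-1]: 164 consistent
Z/I-1 aff ·: Zz|ZZ
Z/I-2 ? ·: zz|Zz|ZZ
Z/II-1 ? I-1×I-2: zz|Zz|ZZ
Z/II-2 aff ·: Zz|ZZ
Z/II-3 ? I-1×I-2: zz|Zz|ZZ
Z/II-4 ? I-1×I-2: zz|Zz|ZZ
Z/III-1 ? II-1×II-2: zz|Zz|ZZ
Z/III-2 ? II-1×II-2: zz|Zz|ZZ
Z/III-3 aff ·: Zz|ZZ
Z/IV-1 aff III-2×III-3: Zz|ZZ
⇒ Z over [I-1,I-2,II-1,II-2,II-3,II-4,III-1,III-2,III-3,IV-1]: 1416 consistent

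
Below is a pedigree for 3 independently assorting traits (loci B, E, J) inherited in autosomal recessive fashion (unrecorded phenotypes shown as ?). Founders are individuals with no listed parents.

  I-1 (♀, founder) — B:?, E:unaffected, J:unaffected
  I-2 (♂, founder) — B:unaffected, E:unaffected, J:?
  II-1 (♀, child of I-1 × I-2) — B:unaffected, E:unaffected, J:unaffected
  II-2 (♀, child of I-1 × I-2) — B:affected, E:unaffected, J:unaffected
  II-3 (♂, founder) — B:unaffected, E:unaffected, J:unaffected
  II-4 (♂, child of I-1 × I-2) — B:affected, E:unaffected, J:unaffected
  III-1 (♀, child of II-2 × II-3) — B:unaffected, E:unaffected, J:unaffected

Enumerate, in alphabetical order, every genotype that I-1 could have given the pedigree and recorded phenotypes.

I-1 ∈ {Bb EE JJ, Bb EE Jj, Bb Ee JJ, Bb Ee Jj, bb EE JJ, bb EE Jj, bb Ee JJ, bb Ee Jj}

B/I-1 ? ·: Bb|bb
B/I-2 un ·: Bb
B/II-1 un I-1×I-2: BB|Bb
B/II-2 aff I-1×I-2: bb
B/II-3 un ·: BB|Bb
B/II-4 aff I-1×I-2: bb
B/III-1 un II-2×II-3: Bb
⇒ B over [I-1,I-2,II-1,II-2,II-3,II-4,III-1]: 6 consistent
E/I-1 un ·: EE|Ee
E/I-2 un ·: EE|Ee
E/II-1 un I-1×I-2: EE|Ee
E/II-2 un I-1×I-2: EE|Ee
E/II-3 un ·: EE|Ee
E/II-4 un I-1×I-2: EE|Ee
E/III-1 un II-2×II-3: EE|Ee
⇒ E over [I-1,I-2,II-1,II-2,II-3,II-4,III-1]: 87 consistent
J/I-1 un ·: JJ|Jj
J/I-2 ? ·: JJ|Jj|jj
J/II-1 un I-1×I-2: JJ|Jj
J/II-2 un I-1×I-2: JJ|Jj
J/II-3 un ·: JJ|Jj
J/II-4 un I-1×I-2: JJ|Jj
J/III-1 un II-2×II-3: JJ|Jj
⇒ J over [I-1,I-2,II-1,II-2,II-3,II-4,III-1]: 95 consistent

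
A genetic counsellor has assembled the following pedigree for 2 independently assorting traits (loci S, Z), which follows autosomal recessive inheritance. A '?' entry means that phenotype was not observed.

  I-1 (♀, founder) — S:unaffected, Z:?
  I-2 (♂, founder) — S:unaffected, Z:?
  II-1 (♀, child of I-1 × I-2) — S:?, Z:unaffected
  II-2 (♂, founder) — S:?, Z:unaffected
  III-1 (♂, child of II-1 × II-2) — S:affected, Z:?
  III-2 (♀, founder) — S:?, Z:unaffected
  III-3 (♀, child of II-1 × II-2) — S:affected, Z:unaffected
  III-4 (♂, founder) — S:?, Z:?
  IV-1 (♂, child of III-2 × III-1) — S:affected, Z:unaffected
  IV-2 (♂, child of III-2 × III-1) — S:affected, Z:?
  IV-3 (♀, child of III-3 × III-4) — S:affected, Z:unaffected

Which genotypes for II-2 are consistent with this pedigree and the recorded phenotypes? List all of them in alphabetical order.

S/I-1 un ·: SS|Ss
S/I-2 un ·: SS|Ss
S/II-1 ? I-1×I-2: Ss|ss
S/II-2 ? ·: Ss|ss
S/III-1 aff II-1×II-2: ss
S/III-2 ? ·: Ss|ss
S/III-3 aff II-1×II-2: ss
S/III-4 ? ·: Ss|ss
S/IV-1 aff III-2×III-1: ss
S/IV-2 aff III-2×III-1: ss
S/IV-3 aff III-3×III-4: ss
⇒ S over [I-1,I-2,II-1,II-2,III-1,III-2,III-3,III-4,IV-1,IV-2,IV-3]: 32 consistent
Z/I-1 ? ·: ZZ|Zz|zz
Z/I-2 ? ·: ZZ|Zz|zz
Z/II-1 un I-1×I-2: ZZ|Zz
Z/II-2 un ·: ZZ|Zz
Z/III-1 ? II-1×II-2: ZZ|Zz|zz
Z/III-2 un ·: ZZ|Zz
Z/III-3 un II-1×II-2: ZZ|Zz
Z/III-4 ? ·: ZZ|Zz|zz
Z/IV-1 un III-2×III-1: ZZ|Zz
Z/IV-2 ? III-2×III-1: ZZ|Zz|zz
Z/IV-3 un III-3×III-4: ZZ|Zz
⇒ Z over [I-1,I-2,II-1,II-2,III-1,III-2,III-3,III-4,IV-1,IV-2,IV-3]: 2699 consistent

II-2 ∈ {Ss ZZ, Ss Zz, ss ZZ, ss Zz}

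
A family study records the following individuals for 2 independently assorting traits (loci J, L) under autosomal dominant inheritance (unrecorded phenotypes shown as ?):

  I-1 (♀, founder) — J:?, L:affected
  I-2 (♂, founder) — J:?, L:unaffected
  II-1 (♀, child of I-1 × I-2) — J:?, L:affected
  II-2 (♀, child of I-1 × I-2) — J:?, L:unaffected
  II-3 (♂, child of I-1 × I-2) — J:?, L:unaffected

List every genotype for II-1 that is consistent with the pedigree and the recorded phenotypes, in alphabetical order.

J/I-1 ? ·: jj|Jj|JJ
J/I-2 ? ·: jj|Jj|JJ
J/II-1 ? I-1×I-2: jj|Jj|JJ
J/II-2 ? I-1×I-2: jj|Jj|JJ
J/II-3 ? I-1×I-2: jj|Jj|JJ
⇒ J over [I-1,I-2,II-1,II-2,II-3]: 63 consistent
L/I-1 aff ·: Ll
L/I-2 un ·: ll
L/II-1 aff I-1×I-2: Ll
L/II-2 un I-1×I-2: ll
L/II-3 un I-1×I-2: ll
⇒ L over [I-1,I-2,II-1,II-2,II-3]: 1 consistent

II-1 ∈ {JJ Ll, Jj Ll, jj Ll}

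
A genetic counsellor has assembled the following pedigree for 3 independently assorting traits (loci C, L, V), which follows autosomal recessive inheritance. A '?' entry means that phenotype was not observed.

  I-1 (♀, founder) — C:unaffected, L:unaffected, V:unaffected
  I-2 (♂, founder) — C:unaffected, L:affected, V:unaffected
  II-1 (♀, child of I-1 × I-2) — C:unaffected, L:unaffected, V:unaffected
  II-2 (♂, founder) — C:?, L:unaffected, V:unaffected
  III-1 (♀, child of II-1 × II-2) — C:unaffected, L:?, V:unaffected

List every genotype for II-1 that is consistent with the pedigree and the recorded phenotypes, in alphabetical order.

C/I-1 un ·: CC|Cc
C/I-2 un ·: CC|Cc
C/II-1 un I-1×I-2: CC|Cc
C/II-2 ? ·: CC|Cc|cc
C/III-1 un II-1×II-2: CC|Cc
⇒ C over [I-1,I-2,II-1,II-2,III-1]: 31 consistent
L/I-1 un ·: LL|Ll
L/I-2 aff ·: ll
L/II-1 un I-1×I-2: Ll
L/II-2 un ·: LL|Ll
L/III-1 ? II-1×II-2: LL|Ll|ll
⇒ L over [I-1,I-2,II-1,II-2,III-1]: 10 consistent
V/I-1 un ·: VV|Vv
V/I-2 un ·: VV|Vv
V/II-1 un I-1×I-2: VV|Vv
V/II-2 un ·: VV|Vv
V/III-1 un II-1×II-2: VV|Vv
⇒ V over [I-1,I-2,II-1,II-2,III-1]: 24 consistent

II-1 ∈ {CC Ll VV, CC Ll Vv, Cc Ll VV, Cc Ll Vv}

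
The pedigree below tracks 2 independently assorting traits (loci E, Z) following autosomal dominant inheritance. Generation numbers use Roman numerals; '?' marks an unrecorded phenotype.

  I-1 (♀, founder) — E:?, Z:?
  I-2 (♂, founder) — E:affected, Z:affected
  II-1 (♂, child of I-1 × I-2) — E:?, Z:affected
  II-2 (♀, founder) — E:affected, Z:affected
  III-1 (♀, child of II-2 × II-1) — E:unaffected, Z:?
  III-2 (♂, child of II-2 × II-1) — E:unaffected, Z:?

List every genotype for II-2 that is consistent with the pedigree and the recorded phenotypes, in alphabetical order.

II-2 ∈ {Ee ZZ, Ee Zz}

E/I-1 ? ·: ee|Ee|EE
E/I-2 aff ·: Ee|EE
E/II-1 ? I-1×I-2: ee|Ee
E/II-2 aff ·: Ee
E/III-1 un II-2×II-1: ee
E/III-2 un II-2×II-1: ee
⇒ E over [I-1,I-2,II-1,II-2,III-1,III-2]: 7 consistent
Z/I-1 ? ·: zz|Zz|ZZ
Z/I-2 aff ·: Zz|ZZ
Z/II-1 aff I-1×I-2: Zz|ZZ
Z/II-2 aff ·: Zz|ZZ
Z/III-1 ? II-2×II-1: zz|Zz|ZZ
Z/III-2 ? II-2×II-1: zz|Zz|ZZ
⇒ Z over [I-1,I-2,II-1,II-2,III-1,III-2]: 85 consistent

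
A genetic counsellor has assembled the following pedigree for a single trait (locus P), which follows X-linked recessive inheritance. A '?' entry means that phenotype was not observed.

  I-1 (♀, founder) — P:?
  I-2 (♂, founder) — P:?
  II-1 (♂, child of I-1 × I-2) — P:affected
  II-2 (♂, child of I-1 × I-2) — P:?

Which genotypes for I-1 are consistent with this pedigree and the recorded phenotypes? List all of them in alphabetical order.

P/I-1 ? ·: X^PX^p|X^pX^p
P/I-2 ? ·: X^PY|X^pY
P/II-1 aff I-1×I-2: X^pY
P/II-2 ? I-1×I-2: X^PY|X^pY
⇒ P over [I-1,I-2,II-1,II-2]: 6 consistent

I-1 ∈ {X^PX^p, X^pX^p}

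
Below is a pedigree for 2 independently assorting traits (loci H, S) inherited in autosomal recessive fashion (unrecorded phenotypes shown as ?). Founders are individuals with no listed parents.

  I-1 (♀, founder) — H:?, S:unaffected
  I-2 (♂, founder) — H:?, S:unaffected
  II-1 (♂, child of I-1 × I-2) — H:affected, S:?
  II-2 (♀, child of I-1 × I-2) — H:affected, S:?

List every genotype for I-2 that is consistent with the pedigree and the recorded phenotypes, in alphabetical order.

H/I-1 ? ·: Hh|hh
H/I-2 ? ·: Hh|hh
H/II-1 aff I-1×I-2: hh
H/II-2 aff I-1×I-2: hh
⇒ H over [I-1,I-2,II-1,II-2]: 4 consistent
S/I-1 un ·: SS|Ss
S/I-2 un ·: SS|Ss
S/II-1 ? I-1×I-2: SS|Ss|ss
S/II-2 ? I-1×I-2: SS|Ss|ss
⇒ S over [I-1,I-2,II-1,II-2]: 18 consistent

I-2 ∈ {Hh SS, Hh Ss, hh SS, hh Ss}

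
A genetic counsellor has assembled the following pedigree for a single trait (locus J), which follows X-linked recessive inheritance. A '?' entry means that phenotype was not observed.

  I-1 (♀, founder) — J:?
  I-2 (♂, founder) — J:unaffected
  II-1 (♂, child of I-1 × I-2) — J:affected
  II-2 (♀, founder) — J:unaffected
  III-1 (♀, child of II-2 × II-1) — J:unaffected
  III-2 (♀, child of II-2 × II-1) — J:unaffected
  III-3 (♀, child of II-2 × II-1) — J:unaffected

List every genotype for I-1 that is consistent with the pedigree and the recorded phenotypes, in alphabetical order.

J/I-1 ? ·: X^JX^j|X^jX^j
J/I-2 un ·: X^JY
J/II-1 aff I-1×I-2: X^jY
J/II-2 un ·: X^JX^J|X^JX^j
J/III-1 un II-2×II-1: X^JX^j
J/III-2 un II-2×II-1: X^JX^j
J/III-3 un II-2×II-1: X^JX^j
⇒ J over [I-1,I-2,II-1,II-2,III-1,III-2,III-3]: 4 consistent

I-1 ∈ {X^JX^j, X^jX^j}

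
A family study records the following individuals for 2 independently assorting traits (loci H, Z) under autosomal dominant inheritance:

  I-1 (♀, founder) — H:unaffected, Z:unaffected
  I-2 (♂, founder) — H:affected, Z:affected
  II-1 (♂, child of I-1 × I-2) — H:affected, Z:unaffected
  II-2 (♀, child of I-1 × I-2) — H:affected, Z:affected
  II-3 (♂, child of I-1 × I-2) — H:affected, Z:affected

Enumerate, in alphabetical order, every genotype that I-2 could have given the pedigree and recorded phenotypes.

I-2 ∈ {HH Zz, Hh Zz}

H/I-1 un ·: hh
H/I-2 aff ·: Hh|HH
H/II-1 aff I-1×I-2: Hh
H/II-2 aff I-1×I-2: Hh
H/II-3 aff I-1×I-2: Hh
⇒ H over [I-1,I-2,II-1,II-2,II-3]: 2 consistent
Z/I-1 un ·: zz
Z/I-2 aff ·: Zz
Z/II-1 un I-1×I-2: zz
Z/II-2 aff I-1×I-2: Zz
Z/II-3 aff I-1×I-2: Zz
⇒ Z over [I-1,I-2,II-1,II-2,II-3]: 1 consistent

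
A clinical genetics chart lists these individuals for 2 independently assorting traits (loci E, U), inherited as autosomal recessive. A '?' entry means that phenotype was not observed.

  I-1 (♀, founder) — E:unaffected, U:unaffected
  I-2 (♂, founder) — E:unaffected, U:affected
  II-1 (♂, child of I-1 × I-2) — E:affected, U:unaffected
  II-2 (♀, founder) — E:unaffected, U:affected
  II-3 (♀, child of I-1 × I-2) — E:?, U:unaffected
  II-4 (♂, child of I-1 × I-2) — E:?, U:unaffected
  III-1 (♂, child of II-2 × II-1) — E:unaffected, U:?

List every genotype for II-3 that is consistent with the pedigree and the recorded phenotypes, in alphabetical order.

II-3 ∈ {EE Uu, Ee Uu, ee Uu}

E/I-1 un ·: Ee
E/I-2 un ·: Ee
E/II-1 aff I-1×I-2: ee
E/II-2 un ·: EE|Ee
E/II-3 ? I-1×I-2: EE|Ee|ee
E/II-4 ? I-1×I-2: EE|Ee|ee
E/III-1 un II-2×II-1: Ee
⇒ E over [I-1,I-2,II-1,II-2,II-3,II-4,III-1]: 18 consistent
U/I-1 un ·: UU|Uu
U/I-2 aff ·: uu
U/II-1 un I-1×I-2: Uu
U/II-2 aff ·: uu
U/II-3 un I-1×I-2: Uu
U/II-4 un I-1×I-2: Uu
U/III-1 ? II-2×II-1: Uu|uu
⇒ U over [I-1,I-2,II-1,II-2,II-3,II-4,III-1]: 4 consistent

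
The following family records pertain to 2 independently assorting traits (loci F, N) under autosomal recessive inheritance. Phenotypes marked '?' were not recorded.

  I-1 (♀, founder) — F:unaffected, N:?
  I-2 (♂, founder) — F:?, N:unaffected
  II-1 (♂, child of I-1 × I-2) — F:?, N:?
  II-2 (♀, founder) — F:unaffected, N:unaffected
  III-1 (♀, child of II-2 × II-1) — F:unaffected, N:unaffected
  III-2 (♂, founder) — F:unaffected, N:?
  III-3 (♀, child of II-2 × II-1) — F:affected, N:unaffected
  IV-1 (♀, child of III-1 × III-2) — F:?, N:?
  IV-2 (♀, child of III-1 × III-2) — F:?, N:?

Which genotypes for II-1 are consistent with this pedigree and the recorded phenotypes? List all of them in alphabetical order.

II-1 ∈ {Ff NN, Ff Nn, Ff nn, ff NN, ff Nn, ff nn}

F/I-1 un ·: FF|Ff
F/I-2 ? ·: FF|Ff|ff
F/II-1 ? I-1×I-2: Ff|ff
F/II-2 un ·: Ff
F/III-1 un II-2×II-1: FF|Ff
F/III-2 un ·: FF|Ff
F/III-3 aff II-2×II-1: ff
F/IV-1 ? III-1×III-2: FF|Ff|ff
F/IV-2 ? III-1×III-2: FF|Ff|ff
⇒ F over [I-1,I-2,II-1,II-2,III-1,III-2,III-3,IV-1,IV-2]: 116 consistent
N/I-1 ? ·: NN|Nn|nn
N/I-2 un ·: NN|Nn
N/II-1 ? I-1×I-2: NN|Nn|nn
N/II-2 un ·: NN|Nn
N/III-1 un II-2×II-1: NN|Nn
N/III-2 ? ·: NN|Nn|nn
N/III-3 un II-2×II-1: NN|Nn
N/IV-1 ? III-1×III-2: NN|Nn|nn
N/IV-2 ? III-1×III-2: NN|Nn|nn
⇒ N over [I-1,I-2,II-1,II-2,III-1,III-2,III-3,IV-1,IV-2]: 736 consistent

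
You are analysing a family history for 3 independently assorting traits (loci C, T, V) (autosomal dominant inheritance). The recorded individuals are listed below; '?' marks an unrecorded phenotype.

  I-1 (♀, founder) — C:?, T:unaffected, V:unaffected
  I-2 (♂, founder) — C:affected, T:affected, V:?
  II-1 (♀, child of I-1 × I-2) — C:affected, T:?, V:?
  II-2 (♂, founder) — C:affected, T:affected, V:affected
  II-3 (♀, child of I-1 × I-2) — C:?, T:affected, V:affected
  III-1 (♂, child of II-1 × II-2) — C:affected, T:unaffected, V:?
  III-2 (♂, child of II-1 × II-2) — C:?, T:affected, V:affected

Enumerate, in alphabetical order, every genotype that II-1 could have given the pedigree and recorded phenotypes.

II-1 ∈ {CC Tt Vv, CC Tt vv, CC tt Vv, CC tt vv, Cc Tt Vv, Cc Tt vv, Cc tt Vv, Cc tt vv}

C/I-1 ? ·: cc|Cc|CC
C/I-2 aff ·: Cc|CC
C/II-1 aff I-1×I-2: Cc|CC
C/II-2 aff ·: Cc|CC
C/II-3 ? I-1×I-2: cc|Cc|CC
C/III-1 aff II-1×II-2: Cc|CC
C/III-2 ? II-1×II-2: cc|Cc|CC
⇒ C over [I-1,I-2,II-1,II-2,II-3,III-1,III-2]: 140 consistent
T/I-1 un ·: tt
T/I-2 aff ·: Tt|TT
T/II-1 ? I-1×I-2: tt|Tt
T/II-2 aff ·: Tt
T/II-3 aff I-1×I-2: Tt
T/III-1 un II-1×II-2: tt
T/III-2 aff II-1×II-2: Tt|TT
⇒ T over [I-1,I-2,II-1,II-2,II-3,III-1,III-2]: 5 consistent
V/I-1 un ·: vv
V/I-2 ? ·: Vv|VV
V/II-1 ? I-1×I-2: vv|Vv
V/II-2 aff ·: Vv|VV
V/II-3 aff I-1×I-2: Vv
V/III-1 ? II-1×II-2: vv|Vv|VV
V/III-2 aff II-1×II-2: Vv|VV
⇒ V over [I-1,I-2,II-1,II-2,II-3,III-1,III-2]: 23 consistent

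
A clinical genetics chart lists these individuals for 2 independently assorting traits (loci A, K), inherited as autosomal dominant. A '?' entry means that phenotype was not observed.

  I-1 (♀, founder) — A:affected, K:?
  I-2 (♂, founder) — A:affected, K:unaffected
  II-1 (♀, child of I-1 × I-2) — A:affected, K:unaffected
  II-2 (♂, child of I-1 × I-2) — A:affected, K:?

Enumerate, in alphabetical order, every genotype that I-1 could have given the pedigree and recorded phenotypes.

A/I-1 aff ·: Aa|AA
A/I-2 aff ·: Aa|AA
A/II-1 aff I-1×I-2: Aa|AA
A/II-2 aff I-1×I-2: Aa|AA
⇒ A over [I-1,I-2,II-1,II-2]: 13 consistent
K/I-1 ? ·: kk|Kk
K/I-2 un ·: kk
K/II-1 un I-1×I-2: kk
K/II-2 ? I-1×I-2: kk|Kk
⇒ K over [I-1,I-2,II-1,II-2]: 3 consistent

I-1 ∈ {AA Kk, AA kk, Aa Kk, Aa kk}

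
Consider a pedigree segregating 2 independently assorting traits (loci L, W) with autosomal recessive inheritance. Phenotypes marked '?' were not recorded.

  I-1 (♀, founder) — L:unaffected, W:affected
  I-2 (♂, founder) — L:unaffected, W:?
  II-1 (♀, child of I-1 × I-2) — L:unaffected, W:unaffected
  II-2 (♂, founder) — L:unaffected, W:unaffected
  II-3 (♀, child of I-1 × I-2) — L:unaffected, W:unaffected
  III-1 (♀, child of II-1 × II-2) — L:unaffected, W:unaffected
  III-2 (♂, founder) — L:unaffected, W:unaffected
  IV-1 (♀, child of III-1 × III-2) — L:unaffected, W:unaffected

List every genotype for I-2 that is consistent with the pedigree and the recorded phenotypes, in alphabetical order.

I-2 ∈ {LL WW, LL Ww, Ll WW, Ll Ww}

L/I-1 un ·: LL|Ll
L/I-2 un ·: LL|Ll
L/II-1 un I-1×I-2: LL|Ll
L/II-2 un ·: LL|Ll
L/II-3 un I-1×I-2: LL|Ll
L/III-1 un II-1×II-2: LL|Ll
L/III-2 un ·: LL|Ll
L/IV-1 un III-1×III-2: LL|Ll
⇒ L over [I-1,I-2,II-1,II-2,II-3,III-1,III-2,IV-1]: 154 consistent
W/I-1 aff ·: ww
W/I-2 ? ·: WW|Ww
W/II-1 un I-1×I-2: Ww
W/II-2 un ·: WW|Ww
W/II-3 un I-1×I-2: Ww
W/III-1 un II-1×II-2: WW|Ww
W/III-2 un ·: WW|Ww
W/IV-1 un III-1×III-2: WW|Ww
⇒ W over [I-1,I-2,II-1,II-2,II-3,III-1,III-2,IV-1]: 28 consistent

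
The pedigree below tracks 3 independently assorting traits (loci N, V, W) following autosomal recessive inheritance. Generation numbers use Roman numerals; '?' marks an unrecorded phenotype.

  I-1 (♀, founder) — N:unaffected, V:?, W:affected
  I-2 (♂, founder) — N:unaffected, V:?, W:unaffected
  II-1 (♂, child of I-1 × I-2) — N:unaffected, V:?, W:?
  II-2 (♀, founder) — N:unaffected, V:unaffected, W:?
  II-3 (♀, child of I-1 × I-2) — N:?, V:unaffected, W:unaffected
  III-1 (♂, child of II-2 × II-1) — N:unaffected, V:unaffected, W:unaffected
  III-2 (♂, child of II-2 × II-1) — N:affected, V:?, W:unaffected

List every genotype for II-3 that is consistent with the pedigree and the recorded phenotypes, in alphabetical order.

N/I-1 un ·: NN|Nn
N/I-2 un ·: NN|Nn
N/II-1 un I-1×I-2: Nn
N/II-2 un ·: Nn
N/II-3 ? I-1×I-2: NN|Nn|nn
N/III-1 un II-2×II-1: NN|Nn
N/III-2 aff II-2×II-1: nn
⇒ N over [I-1,I-2,II-1,II-2,II-3,III-1,III-2]: 14 consistent
V/I-1 ? ·: VV|Vv|vv
V/I-2 ? ·: VV|Vv|vv
V/II-1 ? I-1×I-2: VV|Vv|vv
V/II-2 un ·: VV|Vv
V/II-3 un I-1×I-2: VV|Vv
V/III-1 un II-2×II-1: VV|Vv
V/III-2 ? II-2×II-1: VV|Vv|vv
⇒ V over [I-1,I-2,II-1,II-2,II-3,III-1,III-2]: 147 consistent
W/I-1 aff ·: ww
W/I-2 un ·: WW|Ww
W/II-1 ? I-1×I-2: Ww|ww
W/II-2 ? ·: WW|Ww|ww
W/II-3 un I-1×I-2: Ww
W/III-1 un II-2×II-1: WW|Ww
W/III-2 un II-2×II-1: WW|Ww
⇒ W over [I-1,I-2,II-1,II-2,II-3,III-1,III-2]: 20 consistent

II-3 ∈ {NN VV Ww, NN Vv Ww, Nn VV Ww, Nn Vv Ww, nn VV Ww, nn Vv Ww}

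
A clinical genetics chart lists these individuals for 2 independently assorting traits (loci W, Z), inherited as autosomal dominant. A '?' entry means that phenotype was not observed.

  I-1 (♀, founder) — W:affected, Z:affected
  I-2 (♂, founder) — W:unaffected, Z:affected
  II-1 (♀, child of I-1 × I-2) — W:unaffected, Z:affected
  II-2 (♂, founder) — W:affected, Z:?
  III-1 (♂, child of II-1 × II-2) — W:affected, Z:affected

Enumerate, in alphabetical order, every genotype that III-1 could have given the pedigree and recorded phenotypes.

W/I-1 aff ·: Ww
W/I-2 un ·: ww
W/II-1 un I-1×I-2: ww
W/II-2 aff ·: Ww|WW
W/III-1 aff II-1×II-2: Ww
⇒ W over [I-1,I-2,II-1,II-2,III-1]: 2 consistent
Z/I-1 aff ·: Zz|ZZ
Z/I-2 aff ·: Zz|ZZ
Z/II-1 aff I-1×I-2: Zz|ZZ
Z/II-2 ? ·: zz|Zz|ZZ
Z/III-1 aff II-1×II-2: Zz|ZZ
⇒ Z over [I-1,I-2,II-1,II-2,III-1]: 31 consistent

III-1 ∈ {Ww ZZ, Ww Zz}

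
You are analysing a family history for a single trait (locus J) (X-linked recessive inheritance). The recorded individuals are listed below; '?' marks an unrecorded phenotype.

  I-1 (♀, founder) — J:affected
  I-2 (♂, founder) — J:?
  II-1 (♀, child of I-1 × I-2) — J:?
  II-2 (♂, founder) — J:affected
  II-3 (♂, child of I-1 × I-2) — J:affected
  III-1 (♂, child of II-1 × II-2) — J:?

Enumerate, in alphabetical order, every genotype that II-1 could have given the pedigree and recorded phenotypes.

J/I-1 aff ·: X^jX^j
J/I-2 ? ·: X^JY|X^jY
J/II-1 ? I-1×I-2: X^JX^j|X^jX^j
J/II-2 aff ·: X^jY
J/II-3 aff I-1×I-2: X^jY
J/III-1 ? II-1×II-2: X^JY|X^jY
⇒ J over [I-1,I-2,II-1,II-2,II-3,III-1]: 3 consistent

II-1 ∈ {X^JX^j, X^jX^j}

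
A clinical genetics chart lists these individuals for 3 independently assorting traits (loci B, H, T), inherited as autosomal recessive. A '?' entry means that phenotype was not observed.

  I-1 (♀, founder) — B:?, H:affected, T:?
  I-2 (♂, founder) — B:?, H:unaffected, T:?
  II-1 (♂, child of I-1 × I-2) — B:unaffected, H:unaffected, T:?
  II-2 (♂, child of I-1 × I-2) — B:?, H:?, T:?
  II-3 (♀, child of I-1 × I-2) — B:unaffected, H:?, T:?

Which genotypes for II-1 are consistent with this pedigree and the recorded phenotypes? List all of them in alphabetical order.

B/I-1 ? ·: BB|Bb|bb
B/I-2 ? ·: BB|Bb|bb
B/II-1 un I-1×I-2: BB|Bb
B/II-2 ? I-1×I-2: BB|Bb|bb
B/II-3 un I-1×I-2: BB|Bb
⇒ B over [I-1,I-2,II-1,II-2,II-3]: 35 consistent
H/I-1 aff ·: hh
H/I-2 un ·: HH|Hh
H/II-1 un I-1×I-2: Hh
H/II-2 ? I-1×I-2: Hh|hh
H/II-3 ? I-1×I-2: Hh|hh
⇒ H over [I-1,I-2,II-1,II-2,II-3]: 5 consistent
T/I-1 ? ·: TT|Tt|tt
T/I-2 ? ·: TT|Tt|tt
T/II-1 ? I-1×I-2: TT|Tt|tt
T/II-2 ? I-1×I-2: TT|Tt|tt
T/II-3 ? I-1×I-2: TT|Tt|tt
⇒ T over [I-1,I-2,II-1,II-2,II-3]: 63 consistent

II-1 ∈ {BB Hh TT, BB Hh Tt, BB Hh tt, Bb Hh TT, Bb Hh Tt, Bb Hh tt}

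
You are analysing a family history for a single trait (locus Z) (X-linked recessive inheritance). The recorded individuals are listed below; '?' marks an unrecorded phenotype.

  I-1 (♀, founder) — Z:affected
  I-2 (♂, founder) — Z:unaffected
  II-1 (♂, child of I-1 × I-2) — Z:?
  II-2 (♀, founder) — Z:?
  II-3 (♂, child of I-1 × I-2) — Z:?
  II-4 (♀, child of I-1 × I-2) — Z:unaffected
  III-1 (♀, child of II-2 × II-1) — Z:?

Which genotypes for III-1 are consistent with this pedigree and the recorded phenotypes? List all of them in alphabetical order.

Z/I-1 aff ·: X^zX^z
Z/I-2 un ·: X^ZY
Z/II-1 ? I-1×I-2: X^zY
Z/II-2 ? ·: X^ZX^Z|X^ZX^z|X^zX^z
Z/II-3 ? I-1×I-2: X^zY
Z/II-4 un I-1×I-2: X^ZX^z
Z/III-1 ? II-2×II-1: X^ZX^z|X^zX^z
⇒ Z over [I-1,I-2,II-1,II-2,II-3,II-4,III-1]: 4 consistent

III-1 ∈ {X^ZX^z, X^zX^z}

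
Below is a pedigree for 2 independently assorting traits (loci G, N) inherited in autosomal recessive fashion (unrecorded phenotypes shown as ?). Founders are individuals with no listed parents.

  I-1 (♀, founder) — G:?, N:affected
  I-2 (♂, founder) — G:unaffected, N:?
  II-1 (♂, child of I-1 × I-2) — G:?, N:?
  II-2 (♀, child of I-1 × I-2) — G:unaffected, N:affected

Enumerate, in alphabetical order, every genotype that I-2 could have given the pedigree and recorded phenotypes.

I-2 ∈ {GG Nn, GG nn, Gg Nn, Gg nn}

G/I-1 ? ·: GG|Gg|gg
G/I-2 un ·: GG|Gg
G/II-1 ? I-1×I-2: GG|Gg|gg
G/II-2 un I-1×I-2: GG|Gg
⇒ G over [I-1,I-2,II-1,II-2]: 18 consistent
N/I-1 aff ·: nn
N/I-2 ? ·: Nn|nn
N/II-1 ? I-1×I-2: Nn|nn
N/II-2 aff I-1×I-2: nn
⇒ N over [I-1,I-2,II-1,II-2]: 3 consistent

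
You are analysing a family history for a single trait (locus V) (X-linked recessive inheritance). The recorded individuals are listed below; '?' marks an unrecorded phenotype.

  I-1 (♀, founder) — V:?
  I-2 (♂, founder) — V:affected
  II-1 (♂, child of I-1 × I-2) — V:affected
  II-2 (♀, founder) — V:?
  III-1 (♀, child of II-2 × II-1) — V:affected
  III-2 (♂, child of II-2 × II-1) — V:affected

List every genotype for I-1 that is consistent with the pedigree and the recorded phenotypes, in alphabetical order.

I-1 ∈ {X^VX^v, X^vX^v}

V/I-1 ? ·: X^VX^v|X^vX^v
V/I-2 aff ·: X^vY
V/II-1 aff I-1×I-2: X^vY
V/II-2 ? ·: X^VX^v|X^vX^v
V/III-1 aff II-2×II-1: X^vX^v
V/III-2 aff II-2×II-1: X^vY
⇒ V over [I-1,I-2,II-1,II-2,III-1,III-2]: 4 consistent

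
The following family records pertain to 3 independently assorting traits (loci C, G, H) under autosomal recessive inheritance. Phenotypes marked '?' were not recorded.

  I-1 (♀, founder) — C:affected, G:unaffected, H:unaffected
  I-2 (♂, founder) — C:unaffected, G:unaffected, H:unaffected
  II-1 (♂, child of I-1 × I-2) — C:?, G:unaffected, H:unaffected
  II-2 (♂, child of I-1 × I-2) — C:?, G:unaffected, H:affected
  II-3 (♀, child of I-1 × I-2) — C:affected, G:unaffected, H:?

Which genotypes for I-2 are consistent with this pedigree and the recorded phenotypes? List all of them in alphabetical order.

I-2 ∈ {Cc GG Hh, Cc Gg Hh}

C/I-1 aff ·: cc
C/I-2 un ·: Cc
C/II-1 ? I-1×I-2: Cc|cc
C/II-2 ? I-1×I-2: Cc|cc
C/II-3 aff I-1×I-2: cc
⇒ C over [I-1,I-2,II-1,II-2,II-3]: 4 consistent
G/I-1 un ·: GG|Gg
G/I-2 un ·: GG|Gg
G/II-1 un I-1×I-2: GG|Gg
G/II-2 un I-1×I-2: GG|Gg
G/II-3 un I-1×I-2: GG|Gg
⇒ G over [I-1,I-2,II-1,II-2,II-3]: 25 consistent
H/I-1 un ·: Hh
H/I-2 un ·: Hh
H/II-1 un I-1×I-2: HH|Hh
H/II-2 aff I-1×I-2: hh
H/II-3 ? I-1×I-2: HH|Hh|hh
⇒ H over [I-1,I-2,II-1,II-2,II-3]: 6 consistent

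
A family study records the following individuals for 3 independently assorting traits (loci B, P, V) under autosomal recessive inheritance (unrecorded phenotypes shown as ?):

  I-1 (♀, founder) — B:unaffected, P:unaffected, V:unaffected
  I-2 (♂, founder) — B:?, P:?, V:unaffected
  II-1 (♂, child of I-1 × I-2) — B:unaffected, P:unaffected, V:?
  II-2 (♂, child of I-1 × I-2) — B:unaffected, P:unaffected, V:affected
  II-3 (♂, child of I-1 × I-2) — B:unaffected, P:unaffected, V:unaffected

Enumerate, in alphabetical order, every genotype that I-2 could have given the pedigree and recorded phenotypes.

B/I-1 un ·: BB|Bb
B/I-2 ? ·: BB|Bb|bb
B/II-1 un I-1×I-2: BB|Bb
B/II-2 un I-1×I-2: BB|Bb
B/II-3 un I-1×I-2: BB|Bb
⇒ B over [I-1,I-2,II-1,II-2,II-3]: 27 consistent
P/I-1 un ·: PP|Pp
P/I-2 ? ·: PP|Pp|pp
P/II-1 un I-1×I-2: PP|Pp
P/II-2 un I-1×I-2: PP|Pp
P/II-3 un I-1×I-2: PP|Pp
⇒ P over [I-1,I-2,II-1,II-2,II-3]: 27 consistent
V/I-1 un ·: Vv
V/I-2 un ·: Vv
V/II-1 ? I-1×I-2: VV|Vv|vv
V/II-2 aff I-1×I-2: vv
V/II-3 un I-1×I-2: VV|Vv
⇒ V over [I-1,I-2,II-1,II-2,II-3]: 6 consistent

I-2 ∈ {BB PP Vv, BB Pp Vv, BB pp Vv, Bb PP Vv, Bb Pp Vv, Bb pp Vv, bb PP Vv, bb Pp Vv, bb pp Vv}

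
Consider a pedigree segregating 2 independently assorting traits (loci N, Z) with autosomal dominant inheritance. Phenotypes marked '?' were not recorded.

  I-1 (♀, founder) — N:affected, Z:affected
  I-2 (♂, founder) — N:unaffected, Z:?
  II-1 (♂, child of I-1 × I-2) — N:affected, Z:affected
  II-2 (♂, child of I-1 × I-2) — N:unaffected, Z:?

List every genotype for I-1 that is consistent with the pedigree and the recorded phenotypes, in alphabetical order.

I-1 ∈ {Nn ZZ, Nn Zz}

N/I-1 aff ·: Nn
N/I-2 un ·: nn
N/II-1 aff I-1×I-2: Nn
N/II-2 un I-1×I-2: nn
⇒ N over [I-1,I-2,II-1,II-2]: 1 consistent
Z/I-1 aff ·: Zz|ZZ
Z/I-2 ? ·: zz|Zz|ZZ
Z/II-1 aff I-1×I-2: Zz|ZZ
Z/II-2 ? I-1×I-2: zz|Zz|ZZ
⇒ Z over [I-1,I-2,II-1,II-2]: 18 consistent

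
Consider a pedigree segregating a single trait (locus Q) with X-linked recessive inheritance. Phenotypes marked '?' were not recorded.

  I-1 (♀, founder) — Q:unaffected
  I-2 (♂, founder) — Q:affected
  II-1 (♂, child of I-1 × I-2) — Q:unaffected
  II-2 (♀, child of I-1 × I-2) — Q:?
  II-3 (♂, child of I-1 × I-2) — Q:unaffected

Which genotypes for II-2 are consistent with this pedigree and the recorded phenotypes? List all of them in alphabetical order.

Q/I-1 un ·: X^QX^Q|X^QX^q
Q/I-2 aff ·: X^qY
Q/II-1 un I-1×I-2: X^QY
Q/II-2 ? I-1×I-2: X^QX^q|X^qX^q
Q/II-3 un I-1×I-2: X^QY
⇒ Q over [I-1,I-2,II-1,II-2,II-3]: 3 consistent

II-2 ∈ {X^QX^q, X^qX^q}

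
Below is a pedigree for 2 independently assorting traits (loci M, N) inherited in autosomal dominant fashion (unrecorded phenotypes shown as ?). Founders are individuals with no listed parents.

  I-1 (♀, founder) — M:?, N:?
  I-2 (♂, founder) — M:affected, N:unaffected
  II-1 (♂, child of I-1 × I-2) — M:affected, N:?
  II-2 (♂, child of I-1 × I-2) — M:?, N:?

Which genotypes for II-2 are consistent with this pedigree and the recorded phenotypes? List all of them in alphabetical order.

M/I-1 ? ·: mm|Mm|MM
M/I-2 aff ·: Mm|MM
M/II-1 aff I-1×I-2: Mm|MM
M/II-2 ? I-1×I-2: mm|Mm|MM
⇒ M over [I-1,I-2,II-1,II-2]: 18 consistent
N/I-1 ? ·: nn|Nn|NN
N/I-2 un ·: nn
N/II-1 ? I-1×I-2: nn|Nn
N/II-2 ? I-1×I-2: nn|Nn
⇒ N over [I-1,I-2,II-1,II-2]: 6 consistent

II-2 ∈ {MM Nn, MM nn, Mm Nn, Mm nn, mm Nn, mm nn}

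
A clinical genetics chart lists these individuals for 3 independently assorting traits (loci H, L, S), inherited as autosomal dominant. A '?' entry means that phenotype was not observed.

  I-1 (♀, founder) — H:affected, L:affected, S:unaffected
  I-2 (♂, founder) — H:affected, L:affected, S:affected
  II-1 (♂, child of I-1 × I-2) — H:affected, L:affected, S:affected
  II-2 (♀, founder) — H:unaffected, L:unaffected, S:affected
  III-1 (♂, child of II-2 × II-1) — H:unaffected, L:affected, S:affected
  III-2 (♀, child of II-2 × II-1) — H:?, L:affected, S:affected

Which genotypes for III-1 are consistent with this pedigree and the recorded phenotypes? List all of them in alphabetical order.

H/I-1 aff ·: Hh|HH
H/I-2 aff ·: Hh|HH
H/II-1 aff I-1×I-2: Hh
H/II-2 un ·: hh
H/III-1 un II-2×II-1: hh
H/III-2 ? II-2×II-1: hh|Hh
⇒ H over [I-1,I-2,II-1,II-2,III-1,III-2]: 6 consistent
L/I-1 aff ·: Ll|LL
L/I-2 aff ·: Ll|LL
L/II-1 aff I-1×I-2: Ll|LL
L/II-2 un ·: ll
L/III-1 aff II-2×II-1: Ll
L/III-2 aff II-2×II-1: Ll
⇒ L over [I-1,I-2,II-1,II-2,III-1,III-2]: 7 consistent
S/I-1 un ·: ss
S/I-2 aff ·: Ss|SS
S/II-1 aff I-1×I-2: Ss
S/II-2 aff ·: Ss|SS
S/III-1 aff II-2×II-1: Ss|SS
S/III-2 aff II-2×II-1: Ss|SS
⇒ S over [I-1,I-2,II-1,II-2,III-1,III-2]: 16 consistent

III-1 ∈ {hh Ll SS, hh Ll Ss}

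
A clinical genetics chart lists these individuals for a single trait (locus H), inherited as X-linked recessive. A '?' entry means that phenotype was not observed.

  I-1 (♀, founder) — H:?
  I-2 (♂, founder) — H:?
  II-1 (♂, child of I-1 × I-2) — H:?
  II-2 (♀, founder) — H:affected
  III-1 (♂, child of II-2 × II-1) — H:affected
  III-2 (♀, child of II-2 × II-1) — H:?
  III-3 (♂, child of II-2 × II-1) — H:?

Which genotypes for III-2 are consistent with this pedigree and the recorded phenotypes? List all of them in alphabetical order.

H/I-1 ? ·: X^HX^H|X^HX^h|X^hX^h
H/I-2 ? ·: X^HY|X^hY
H/II-1 ? I-1×I-2: X^HY|X^hY
H/II-2 aff ·: X^hX^h
H/III-1 aff II-2×II-1: X^hY
H/III-2 ? II-2×II-1: X^HX^h|X^hX^h
H/III-3 ? II-2×II-1: X^hY
⇒ H over [I-1,I-2,II-1,II-2,III-1,III-2,III-3]: 8 consistent

III-2 ∈ {X^HX^h, X^hX^h}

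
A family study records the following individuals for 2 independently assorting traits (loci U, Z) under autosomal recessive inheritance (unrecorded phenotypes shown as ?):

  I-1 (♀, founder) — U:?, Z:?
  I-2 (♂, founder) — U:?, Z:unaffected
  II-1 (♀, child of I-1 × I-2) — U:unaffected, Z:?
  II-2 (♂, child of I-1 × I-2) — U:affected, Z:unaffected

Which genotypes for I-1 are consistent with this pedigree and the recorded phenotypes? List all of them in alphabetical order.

I-1 ∈ {Uu ZZ, Uu Zz, Uu zz, uu ZZ, uu Zz, uu zz}

U/I-1 ? ·: Uu|uu
U/I-2 ? ·: Uu|uu
U/II-1 un I-1×I-2: UU|Uu
U/II-2 aff I-1×I-2: uu
⇒ U over [I-1,I-2,II-1,II-2]: 4 consistent
Z/I-1 ? ·: ZZ|Zz|zz
Z/I-2 un ·: ZZ|Zz
Z/II-1 ? I-1×I-2: ZZ|Zz|zz
Z/II-2 un I-1×I-2: ZZ|Zz
⇒ Z over [I-1,I-2,II-1,II-2]: 18 consistent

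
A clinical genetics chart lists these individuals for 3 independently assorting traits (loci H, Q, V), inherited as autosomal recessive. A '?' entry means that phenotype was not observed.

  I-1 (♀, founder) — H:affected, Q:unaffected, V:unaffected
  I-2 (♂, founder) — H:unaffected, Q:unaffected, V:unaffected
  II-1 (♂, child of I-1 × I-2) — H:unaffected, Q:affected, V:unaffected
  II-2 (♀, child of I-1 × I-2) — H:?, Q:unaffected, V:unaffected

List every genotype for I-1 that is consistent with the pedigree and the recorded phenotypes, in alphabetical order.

I-1 ∈ {hh Qq VV, hh Qq Vv}

H/I-1 aff ·: hh
H/I-2 un ·: HH|Hh
H/II-1 un I-1×I-2: Hh
H/II-2 ? I-1×I-2: Hh|hh
⇒ H over [I-1,I-2,II-1,II-2]: 3 consistent
Q/I-1 un ·: Qq
Q/I-2 un ·: Qq
Q/II-1 aff I-1×I-2: qq
Q/II-2 un I-1×I-2: QQ|Qq
⇒ Q over [I-1,I-2,II-1,II-2]: 2 consistent
V/I-1 un ·: VV|Vv
V/I-2 un ·: VV|Vv
V/II-1 un I-1×I-2: VV|Vv
V/II-2 un I-1×I-2: VV|Vv
⇒ V over [I-1,I-2,II-1,II-2]: 13 consistent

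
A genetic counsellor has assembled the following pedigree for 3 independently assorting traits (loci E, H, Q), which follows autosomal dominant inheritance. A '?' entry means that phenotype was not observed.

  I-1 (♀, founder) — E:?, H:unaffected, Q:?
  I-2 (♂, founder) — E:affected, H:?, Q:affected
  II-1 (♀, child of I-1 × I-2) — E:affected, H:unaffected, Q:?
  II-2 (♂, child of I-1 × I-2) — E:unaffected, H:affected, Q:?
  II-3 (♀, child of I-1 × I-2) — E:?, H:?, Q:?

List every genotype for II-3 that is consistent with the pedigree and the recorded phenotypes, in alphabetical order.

II-3 ∈ {EE Hh QQ, EE Hh Qq, EE Hh qq, EE hh QQ, EE hh Qq, EE hh qq, Ee Hh QQ, Ee Hh Qq, Ee Hh qq, Ee hh QQ, Ee hh Qq, Ee hh qq, ee Hh QQ, ee Hh Qq, ee Hh qq, ee hh QQ, ee hh Qq, ee hh qq}

E/I-1 ? ·: ee|Ee
E/I-2 aff ·: Ee
E/II-1 aff I-1×I-2: Ee|EE
E/II-2 un I-1×I-2: ee
E/II-3 ? I-1×I-2: ee|Ee|EE
⇒ E over [I-1,I-2,II-1,II-2,II-3]: 8 consistent
H/I-1 un ·: hh
H/I-2 ? ·: Hh
H/II-1 un I-1×I-2: hh
H/II-2 aff I-1×I-2: Hh
H/II-3 ? I-1×I-2: hh|Hh
⇒ H over [I-1,I-2,II-1,II-2,II-3]: 2 consistent
Q/I-1 ? ·: qq|Qq|QQ
Q/I-2 aff ·: Qq|QQ
Q/II-1 ? I-1×I-2: qq|Qq|QQ
Q/II-2 ? I-1×I-2: qq|Qq|QQ
Q/II-3 ? I-1×I-2: qq|Qq|QQ
⇒ Q over [I-1,I-2,II-1,II-2,II-3]: 53 consistent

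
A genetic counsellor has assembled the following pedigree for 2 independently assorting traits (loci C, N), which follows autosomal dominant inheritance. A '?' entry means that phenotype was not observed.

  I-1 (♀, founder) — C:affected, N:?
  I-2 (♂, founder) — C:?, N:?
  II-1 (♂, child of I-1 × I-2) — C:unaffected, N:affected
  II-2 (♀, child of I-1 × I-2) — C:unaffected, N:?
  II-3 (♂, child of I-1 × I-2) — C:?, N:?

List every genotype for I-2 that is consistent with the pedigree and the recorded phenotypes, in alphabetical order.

I-2 ∈ {Cc NN, Cc Nn, Cc nn, cc NN, cc Nn, cc nn}

C/I-1 aff ·: Cc
C/I-2 ? ·: cc|Cc
C/II-1 un I-1×I-2: cc
C/II-2 un I-1×I-2: cc
C/II-3 ? I-1×I-2: cc|Cc|CC
⇒ C over [I-1,I-2,II-1,II-2,II-3]: 5 consistent
N/I-1 ? ·: nn|Nn|NN
N/I-2 ? ·: nn|Nn|NN
N/II-1 aff I-1×I-2: Nn|NN
N/II-2 ? I-1×I-2: nn|Nn|NN
N/II-3 ? I-1×I-2: nn|Nn|NN
⇒ N over [I-1,I-2,II-1,II-2,II-3]: 45 consistent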